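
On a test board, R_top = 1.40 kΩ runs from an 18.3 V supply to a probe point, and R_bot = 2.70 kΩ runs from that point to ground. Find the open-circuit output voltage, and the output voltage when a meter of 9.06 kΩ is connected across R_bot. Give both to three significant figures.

Unloaded: 12.1 V; loaded: 10.9 V

Open-circuit: V = 18.3 × 2.70/(1.40 + 2.70) = 12.1 V.
With the load, R_bot becomes R_bot‖R_L = 2.080 kΩ, so V = 18.3 × 2.080/3.480 = 10.9 V.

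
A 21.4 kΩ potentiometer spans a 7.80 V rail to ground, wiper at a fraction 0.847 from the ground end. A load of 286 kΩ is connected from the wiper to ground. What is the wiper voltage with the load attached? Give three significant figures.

The wiper splits the pot into (1−α)R = 3.274 kΩ above and αR = 18.13 kΩ below.
Lower section ‖ load = 17.05 kΩ.
V_wiper = 7.80 × 17.05/(3.274 + 17.05) = 6.54 V.

V ≈ 6.54 V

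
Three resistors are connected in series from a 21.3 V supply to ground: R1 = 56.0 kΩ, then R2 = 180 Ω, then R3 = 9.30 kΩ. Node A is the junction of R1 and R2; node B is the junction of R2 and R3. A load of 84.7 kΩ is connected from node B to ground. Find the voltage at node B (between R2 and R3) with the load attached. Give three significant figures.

At node B, R3 is in parallel with the load: R3‖R_L = 8380 Ω.
Below node A the resistance is R2 + (R3‖R_L) = 8560 Ω, so V_A = 21.3 × 8560/64560 = 2.824 V.
Then V_B = V_A × (R3‖R_L)/(R2 + R3‖R_L) = 2.824 × 8380/8560 = 2.76 V.

V ≈ 2.76 V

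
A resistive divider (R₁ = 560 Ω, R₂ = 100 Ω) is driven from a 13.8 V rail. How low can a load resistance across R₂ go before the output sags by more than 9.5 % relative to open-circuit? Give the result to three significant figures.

R_L(min) ≈ 808 Ω

Output resistance R_th = R₁‖R₂ = (560 × 100)/660.0 = 84.85 Ω.
The fractional drop is R_th/(R_th + R_L); requiring this ≤ 0.0950 gives R_L ≥ R_th(1/0.0950 − 1) = 84.85 × 9.526 = 808 Ω.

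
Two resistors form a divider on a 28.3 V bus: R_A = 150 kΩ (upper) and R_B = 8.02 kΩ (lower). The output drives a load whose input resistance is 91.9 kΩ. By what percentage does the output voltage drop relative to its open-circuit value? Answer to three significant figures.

7.65 %

The divider's output (Thévenin) resistance is R_A‖R_B = 7.613 kΩ.
Fractional drop under load = R_th/(R_th + R_L) = 7.613 / (7.613 + 91.9) = 0.07650.
So the output falls by 7.65 %.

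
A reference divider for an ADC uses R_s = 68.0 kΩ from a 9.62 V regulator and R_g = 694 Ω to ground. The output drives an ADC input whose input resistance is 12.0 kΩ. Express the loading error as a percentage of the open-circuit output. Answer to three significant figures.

The divider's output (Thévenin) resistance is R_s‖R_g = 687.0 Ω.
Fractional drop under load = R_th/(R_th + R_L) = 687.0 / (687.0 + 12000) = 0.05415.
So the output falls by 5.41 %.

5.41 %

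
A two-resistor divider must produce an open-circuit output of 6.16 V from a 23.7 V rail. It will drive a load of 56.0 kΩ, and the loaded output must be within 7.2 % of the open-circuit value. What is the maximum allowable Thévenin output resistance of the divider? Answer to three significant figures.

Loading drop = R_th/(R_th + R_L) ≤ 0.0720, so R_th ≤ R_L · ε/(1−ε) = 56.0 kΩ × 0.0720/0.9280 = 4.34 kΩ.
(Any R1, R2 with R2/(R1+R2) = 0.260 and R1‖R2 ≤ 4.34 kΩ will meet the spec.)

R_th ≤ 4.34 kΩ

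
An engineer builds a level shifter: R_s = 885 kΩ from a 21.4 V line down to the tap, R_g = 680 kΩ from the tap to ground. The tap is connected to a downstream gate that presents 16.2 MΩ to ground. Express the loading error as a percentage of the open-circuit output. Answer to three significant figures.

2.32 %

The divider's output (Thévenin) resistance is R_s‖R_g = 384.5 kΩ.
Fractional drop under load = R_th/(R_th + R_L) = 384.5 / (384.5 + 16200) = 0.02319.
So the output falls by 2.32 %.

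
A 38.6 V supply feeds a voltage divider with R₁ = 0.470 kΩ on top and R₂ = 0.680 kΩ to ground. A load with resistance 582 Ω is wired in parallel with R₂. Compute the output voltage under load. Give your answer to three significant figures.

V_out ≈ 15.4 V

The load sits in parallel with R₂: R₂‖R_L = (680 × 582) / (680 + 582) = 313.6 Ω.
V_out = 38.6 × 313.6 / (470 + 313.6) = 38.6 × 313.6/783.6 = 15.4 V.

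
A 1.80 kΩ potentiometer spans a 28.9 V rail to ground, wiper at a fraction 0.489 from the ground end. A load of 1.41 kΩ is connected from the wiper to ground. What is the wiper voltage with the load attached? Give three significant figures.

V ≈ 10.7 V

The wiper splits the pot into (1−α)R = 919.8 Ω above and αR = 880.2 Ω below.
Lower section ‖ load = 541.9 Ω.
V_wiper = 28.9 × 541.9/(919.8 + 541.9) = 10.7 V.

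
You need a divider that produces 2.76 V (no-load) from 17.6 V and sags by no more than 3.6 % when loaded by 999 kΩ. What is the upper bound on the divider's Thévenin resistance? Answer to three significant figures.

Loading drop = R_th/(R_th + R_L) ≤ 0.0360, so R_th ≤ R_L · ε/(1−ε) = 999 kΩ × 0.0360/0.9640 = 37.3 kΩ.
(Any R1, R2 with R2/(R1+R2) = 0.157 and R1‖R2 ≤ 37.3 kΩ will meet the spec.)

R_th ≤ 37.3 kΩ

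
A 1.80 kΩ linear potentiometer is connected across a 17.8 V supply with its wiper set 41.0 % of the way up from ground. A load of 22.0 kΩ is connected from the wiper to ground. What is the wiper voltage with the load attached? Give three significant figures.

The wiper splits the pot into (1−α)R = 1062 Ω above and αR = 738.0 Ω below.
Lower section ‖ load = 714.0 Ω.
V_wiper = 17.8 × 714.0/(1062 + 714.0) = 7.16 V.

V ≈ 7.16 V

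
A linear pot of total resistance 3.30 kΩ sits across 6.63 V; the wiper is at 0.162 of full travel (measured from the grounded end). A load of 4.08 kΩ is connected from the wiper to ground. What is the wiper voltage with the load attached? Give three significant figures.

V ≈ 0.968 V

The wiper splits the pot into (1−α)R = 2765 Ω above and αR = 534.6 Ω below.
Lower section ‖ load = 472.7 Ω.
V_wiper = 6.63 × 472.7/(2765 + 472.7) = 0.968 V.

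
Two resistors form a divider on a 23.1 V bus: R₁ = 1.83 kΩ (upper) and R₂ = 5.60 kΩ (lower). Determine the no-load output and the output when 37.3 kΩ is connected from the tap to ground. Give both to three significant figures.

Open-circuit: V = 23.1 × 5.60/(1.83 + 5.60) = 17.4 V.
With the load, R₂ becomes R₂‖R_L = 4.869 kΩ, so V = 23.1 × 4.869/6.699 = 16.8 V.

Unloaded: 17.4 V; loaded: 16.8 V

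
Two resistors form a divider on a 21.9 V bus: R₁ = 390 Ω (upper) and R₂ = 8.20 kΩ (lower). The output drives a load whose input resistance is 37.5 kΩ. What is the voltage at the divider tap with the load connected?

The load sits in parallel with R₂: R₂‖R_L = (8200 × 37500) / (8200 + 37500) = 6729 Ω.
V_out = 21.9 × 6729 / (390 + 6729) = 21.9 × 6729/7119 = 20.7 V.

V_out ≈ 20.7 V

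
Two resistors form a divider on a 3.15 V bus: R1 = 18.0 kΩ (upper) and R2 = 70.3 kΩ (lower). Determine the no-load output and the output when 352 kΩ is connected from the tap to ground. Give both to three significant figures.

Open-circuit: V = 3.15 × 70.3/(18.0 + 70.3) = 2.51 V.
With the load, R2 becomes R2‖R_L = 58.60 kΩ, so V = 3.15 × 58.60/76.60 = 2.41 V.

Unloaded: 2.51 V; loaded: 2.41 V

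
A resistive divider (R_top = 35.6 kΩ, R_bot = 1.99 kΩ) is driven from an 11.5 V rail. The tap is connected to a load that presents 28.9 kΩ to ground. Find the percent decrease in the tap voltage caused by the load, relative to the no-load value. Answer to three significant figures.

The divider's output (Thévenin) resistance is R_top‖R_bot = 1.885 kΩ.
Fractional drop under load = R_th/(R_th + R_L) = 1.885 / (1.885 + 28.9) = 0.06122.
So the output falls by 6.12 %.

6.12 %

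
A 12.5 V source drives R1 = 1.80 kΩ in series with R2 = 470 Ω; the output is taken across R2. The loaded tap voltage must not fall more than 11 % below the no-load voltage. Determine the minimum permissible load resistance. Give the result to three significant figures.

R_L(min) ≈ 3.02 kΩ

Output resistance R_th = R1‖R2 = (1800 × 470)/2270 = 372.7 Ω.
The fractional drop is R_th/(R_th + R_L); requiring this ≤ 0.110 gives R_L ≥ R_th(1/0.110 − 1) = 372.7 × 8.091 = 3.02 kΩ.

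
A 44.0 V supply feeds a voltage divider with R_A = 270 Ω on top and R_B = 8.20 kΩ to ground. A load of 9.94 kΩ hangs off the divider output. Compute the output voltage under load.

The load sits in parallel with R_B: R_B‖R_L = (8200 × 9940) / (8200 + 9940) = 4493 Ω.
V_out = 44.0 × 4493 / (270 + 4493) = 44.0 × 4493/4763 = 41.5 V.

V_out ≈ 41.5 V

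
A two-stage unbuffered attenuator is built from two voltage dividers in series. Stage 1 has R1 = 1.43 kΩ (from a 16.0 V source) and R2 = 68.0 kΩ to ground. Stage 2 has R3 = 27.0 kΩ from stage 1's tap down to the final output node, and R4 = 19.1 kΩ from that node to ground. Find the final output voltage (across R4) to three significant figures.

Stage 2 presents R3+R4 = 46.10 kΩ as a load on stage 1's tap.
Stage 1's lower leg becomes R2‖(R3+R4) = 27.47 kΩ, so V_mid = 16.0 × 27.47/28.90 = 15.21 V.
Stage 2 is itself unloaded: V_out = V_mid × R4/(R3+R4) = 15.21 × 19.1/46.10 = 6.30 V.

V_out ≈ 6.30 V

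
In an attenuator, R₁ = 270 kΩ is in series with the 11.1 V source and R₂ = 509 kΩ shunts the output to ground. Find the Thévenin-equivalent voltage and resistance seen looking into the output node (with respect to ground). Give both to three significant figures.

V_th = 7.25 V, R_th = 176 kΩ

V_th is the open-circuit tap voltage: 11.1 × 509/(270 + 509) = 7.25 V.
With the supply zeroed, R₁ and R₂ appear in parallel from the tap: R_th = R₁‖R₂ = (270 × 509)/779.0 = 176 kΩ.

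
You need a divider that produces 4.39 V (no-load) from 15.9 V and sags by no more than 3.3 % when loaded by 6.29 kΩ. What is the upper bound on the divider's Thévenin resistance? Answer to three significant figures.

R_th ≤ 215 Ω

Loading drop = R_th/(R_th + R_L) ≤ 0.0330, so R_th ≤ R_L · ε/(1−ε) = 6.29 kΩ × 0.0330/0.9670 = 215 Ω.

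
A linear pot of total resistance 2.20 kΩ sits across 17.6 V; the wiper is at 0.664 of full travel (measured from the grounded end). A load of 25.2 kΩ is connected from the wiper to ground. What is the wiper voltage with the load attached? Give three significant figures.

The wiper splits the pot into (1−α)R = 739.2 Ω above and αR = 1461 Ω below.
Lower section ‖ load = 1381 Ω.
V_wiper = 17.6 × 1381/(739.2 + 1381) = 11.5 V.

V ≈ 11.5 V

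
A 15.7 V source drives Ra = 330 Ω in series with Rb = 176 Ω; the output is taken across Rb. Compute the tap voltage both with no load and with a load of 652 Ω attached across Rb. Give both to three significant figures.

Unloaded: 5.46 V; loaded: 4.64 V

Open-circuit: V = 15.7 × 176/(330 + 176) = 5.46 V.
With the load, Rb becomes Rb‖R_L = 138.6 Ω, so V = 15.7 × 138.6/468.6 = 4.64 V.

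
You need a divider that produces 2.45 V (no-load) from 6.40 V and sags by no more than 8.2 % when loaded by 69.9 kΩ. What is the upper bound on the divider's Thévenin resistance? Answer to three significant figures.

Loading drop = R_th/(R_th + R_L) ≤ 0.0820, so R_th ≤ R_L · ε/(1−ε) = 69.9 kΩ × 0.0820/0.9180 = 6.24 kΩ.

R_th ≤ 6.24 kΩ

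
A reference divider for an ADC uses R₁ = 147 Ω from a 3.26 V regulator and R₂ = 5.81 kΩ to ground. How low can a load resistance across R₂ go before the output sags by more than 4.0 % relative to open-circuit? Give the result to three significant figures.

R_L(min) ≈ 3.44 kΩ

Output resistance R_th = R₁‖R₂ = (147 × 5810)/5957 = 143.4 Ω.
The fractional drop is R_th/(R_th + R_L); requiring this ≤ 0.0400 gives R_L ≥ R_th(1/0.0400 − 1) = 143.4 × 24.00 = 3.44 kΩ.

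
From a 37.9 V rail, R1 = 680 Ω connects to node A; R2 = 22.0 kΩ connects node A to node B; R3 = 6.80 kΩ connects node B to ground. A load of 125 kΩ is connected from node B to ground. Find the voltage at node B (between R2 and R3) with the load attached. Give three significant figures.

V ≈ 8.39 V

At node B, R3 is in parallel with the load: R3‖R_L = 6449 Ω.
Below node A the resistance is R2 + (R3‖R_L) = 28450 Ω, so V_A = 37.9 × 28450/29130 = 37.02 V.
Then V_B = V_A × (R3‖R_L)/(R2 + R3‖R_L) = 37.02 × 6449/28450 = 8.39 V.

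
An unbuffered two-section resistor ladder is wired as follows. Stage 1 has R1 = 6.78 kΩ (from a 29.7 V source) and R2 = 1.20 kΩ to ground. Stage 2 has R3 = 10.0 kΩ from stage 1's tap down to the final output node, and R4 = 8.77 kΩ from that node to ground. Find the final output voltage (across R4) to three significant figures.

V_out ≈ 1.98 V

Stage 2 presents R3+R4 = 18.77 kΩ as a load on stage 1's tap.
Stage 1's lower leg becomes R2‖(R3+R4) = 1.128 kΩ, so V_mid = 29.7 × 1.128/7.908 = 4.236 V.
Stage 2 is itself unloaded: V_out = V_mid × R4/(R3+R4) = 4.236 × 8.77/18.77 = 1.98 V.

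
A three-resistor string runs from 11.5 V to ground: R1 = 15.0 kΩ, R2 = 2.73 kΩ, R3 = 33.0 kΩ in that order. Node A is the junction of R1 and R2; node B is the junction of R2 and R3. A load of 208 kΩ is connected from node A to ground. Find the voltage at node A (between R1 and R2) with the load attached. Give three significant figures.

V ≈ 7.71 V

Below node A the series string R2+R3 = 35.73 kΩ sits in parallel with the 208 kΩ load: 30.49 kΩ.
V_A = 11.5 × 30.49/(15.0 + 30.49) = 7.71 V.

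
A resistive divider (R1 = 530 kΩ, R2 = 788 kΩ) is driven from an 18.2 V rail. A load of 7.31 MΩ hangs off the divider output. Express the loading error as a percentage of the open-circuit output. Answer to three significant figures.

4.15 %

The divider's output (Thévenin) resistance is R1‖R2 = 316.9 kΩ.
Fractional drop under load = R_th/(R_th + R_L) = 316.9 / (316.9 + 7310) = 0.04155.
So the output falls by 4.15 %.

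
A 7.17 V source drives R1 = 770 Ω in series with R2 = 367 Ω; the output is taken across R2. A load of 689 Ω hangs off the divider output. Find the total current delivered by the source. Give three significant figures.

I ≈ 7.10 mA

R2‖R_L = 239.5 Ω, so the source sees R1 + R2‖R_L = 1009 Ω.
I = 7.17 V / 1009 Ω = 7.10 mA.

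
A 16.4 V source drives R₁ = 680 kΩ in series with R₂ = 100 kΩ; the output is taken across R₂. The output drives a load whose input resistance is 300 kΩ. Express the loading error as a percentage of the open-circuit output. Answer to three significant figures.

Unloaded V = 16.4 × 100/780.0 = 2.103 V.
Loaded: R₂‖R_L = 75.00 kΩ, giving V = 16.4 × 75.00/755.0 = 1.629 V.
Drop = (2.103 − 1.629) / 2.103 = 22.5 %.

22.5 %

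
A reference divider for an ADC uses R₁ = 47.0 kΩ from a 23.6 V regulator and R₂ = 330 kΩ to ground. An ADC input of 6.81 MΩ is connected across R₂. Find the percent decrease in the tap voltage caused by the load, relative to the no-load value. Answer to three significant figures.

The divider's output (Thévenin) resistance is R₁‖R₂ = 41.14 kΩ.
Fractional drop under load = R_th/(R_th + R_L) = 41.14 / (41.14 + 6810) = 0.006005.
So the output falls by 0.600 %.

0.600 %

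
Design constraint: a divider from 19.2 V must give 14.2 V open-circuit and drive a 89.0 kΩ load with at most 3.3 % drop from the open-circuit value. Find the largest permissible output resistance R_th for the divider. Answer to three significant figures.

Loading drop = R_th/(R_th + R_L) ≤ 0.0330, so R_th ≤ R_L · ε/(1−ε) = 89.0 kΩ × 0.0330/0.9670 = 3.04 kΩ.

R_th ≤ 3.04 kΩ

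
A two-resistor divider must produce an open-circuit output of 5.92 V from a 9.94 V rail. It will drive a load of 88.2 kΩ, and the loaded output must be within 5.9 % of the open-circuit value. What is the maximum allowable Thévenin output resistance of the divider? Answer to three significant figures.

R_th ≤ 5.53 kΩ

Loading drop = R_th/(R_th + R_L) ≤ 0.0590, so R_th ≤ R_L · ε/(1−ε) = 88.2 kΩ × 0.0590/0.9410 = 5.53 kΩ.
(Any R1, R2 with R2/(R1+R2) = 0.596 and R1‖R2 ≤ 5.53 kΩ will meet the spec.)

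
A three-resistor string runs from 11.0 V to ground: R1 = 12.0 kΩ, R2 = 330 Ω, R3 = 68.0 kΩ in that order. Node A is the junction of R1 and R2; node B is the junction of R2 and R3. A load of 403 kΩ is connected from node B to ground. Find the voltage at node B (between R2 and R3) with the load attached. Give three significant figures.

V ≈ 9.08 V

At node B, R3 is in parallel with the load: R3‖R_L = 58180 Ω.
Below node A the resistance is R2 + (R3‖R_L) = 58510 Ω, so V_A = 11.0 × 58510/70510 = 9.128 V.
Then V_B = V_A × (R3‖R_L)/(R2 + R3‖R_L) = 9.128 × 58180/58510 = 9.08 V.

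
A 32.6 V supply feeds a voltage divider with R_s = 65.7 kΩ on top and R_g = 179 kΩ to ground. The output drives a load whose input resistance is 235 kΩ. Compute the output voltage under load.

The load sits in parallel with R_g: R_g‖R_L = (179 × 235) / (179 + 235) = 101.6 kΩ.
V_out = 32.6 × 101.6 / (65.7 + 101.6) = 32.6 × 101.6/167.3 = 19.8 V.

V_out ≈ 19.8 V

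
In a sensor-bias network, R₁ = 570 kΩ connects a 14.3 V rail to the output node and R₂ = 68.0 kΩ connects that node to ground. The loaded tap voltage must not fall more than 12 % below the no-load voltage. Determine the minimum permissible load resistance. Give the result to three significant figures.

R_L(min) ≈ 446 kΩ

Output resistance R_th = R₁‖R₂ = (570 × 68.0)/638.0 = 60.75 kΩ.
The fractional drop is R_th/(R_th + R_L); requiring this ≤ 0.120 gives R_L ≥ R_th(1/0.120 − 1) = 60.75 × 7.333 = 446 kΩ.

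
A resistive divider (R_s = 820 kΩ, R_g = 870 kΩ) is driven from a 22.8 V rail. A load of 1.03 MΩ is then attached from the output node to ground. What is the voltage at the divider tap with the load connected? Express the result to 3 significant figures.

V_out ≈ 8.33 V

The load sits in parallel with R_g: R_g‖R_L = (870 × 1030) / (870 + 1030) = 471.6 kΩ.
V_out = 22.8 × 471.6 / (820 + 471.6) = 22.8 × 471.6/1292 = 8.33 V.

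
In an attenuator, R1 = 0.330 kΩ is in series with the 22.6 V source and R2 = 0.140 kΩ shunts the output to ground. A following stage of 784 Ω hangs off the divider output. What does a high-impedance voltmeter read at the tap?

V_out ≈ 5.98 V

The load sits in parallel with R2: R2‖R_L = (140 × 784) / (140 + 784) = 118.8 Ω.
V_out = 22.6 × 118.8 / (330 + 118.8) = 22.6 × 118.8/448.8 = 5.98 V.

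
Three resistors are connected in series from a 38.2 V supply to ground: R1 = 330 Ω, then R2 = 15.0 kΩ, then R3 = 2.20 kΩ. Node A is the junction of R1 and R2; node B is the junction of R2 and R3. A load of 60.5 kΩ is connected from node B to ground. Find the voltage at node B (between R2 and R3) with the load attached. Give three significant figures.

V ≈ 4.65 V

At node B, R3 is in parallel with the load: R3‖R_L = 2123 Ω.
Below node A the resistance is R2 + (R3‖R_L) = 17120 Ω, so V_A = 38.2 × 17120/17450 = 37.48 V.
Then V_B = V_A × (R3‖R_L)/(R2 + R3‖R_L) = 37.48 × 2123/17120 = 4.65 V.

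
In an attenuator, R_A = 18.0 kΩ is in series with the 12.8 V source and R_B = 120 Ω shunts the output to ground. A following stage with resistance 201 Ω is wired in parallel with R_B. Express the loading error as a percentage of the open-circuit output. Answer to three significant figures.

37.2 %

Unloaded V = 12.8 × 120/18120 = 0.08477 V.
Loaded: R_B‖R_L = 75.14 Ω, giving V = 12.8 × 75.14/18080 = 0.05321 V.
Drop = (0.08477 − 0.05321) / 0.08477 = 37.2 %.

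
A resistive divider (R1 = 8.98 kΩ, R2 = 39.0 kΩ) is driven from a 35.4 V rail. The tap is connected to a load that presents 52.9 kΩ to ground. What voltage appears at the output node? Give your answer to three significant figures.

The load sits in parallel with R2: R2‖R_L = (39.0 × 52.9) / (39.0 + 52.9) = 22.45 kΩ.
V_out = 35.4 × 22.45 / (8.98 + 22.45) = 35.4 × 22.45/31.43 = 25.3 V.
(Unloaded it would have been 28.8 V.)

V_out ≈ 25.3 V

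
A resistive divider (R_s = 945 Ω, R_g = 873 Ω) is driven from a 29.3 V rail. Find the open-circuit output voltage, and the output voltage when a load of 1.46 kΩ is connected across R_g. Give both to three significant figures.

Open-circuit: V = 29.3 × 873/(945 + 873) = 14.1 V.
With the load, R_g becomes R_g‖R_L = 546.3 Ω, so V = 29.3 × 546.3/1491 = 10.7 V.

Unloaded: 14.1 V; loaded: 10.7 V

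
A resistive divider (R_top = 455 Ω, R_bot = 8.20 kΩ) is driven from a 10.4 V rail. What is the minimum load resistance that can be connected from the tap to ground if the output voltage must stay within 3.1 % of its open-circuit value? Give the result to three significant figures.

R_L(min) ≈ 13.5 kΩ

Output resistance R_th = R_top‖R_bot = (455 × 8200)/8655 = 431.1 Ω.
The fractional drop is R_th/(R_th + R_L); requiring this ≤ 0.0310 gives R_L ≥ R_th(1/0.0310 − 1) = 431.1 × 31.26 = 13.5 kΩ.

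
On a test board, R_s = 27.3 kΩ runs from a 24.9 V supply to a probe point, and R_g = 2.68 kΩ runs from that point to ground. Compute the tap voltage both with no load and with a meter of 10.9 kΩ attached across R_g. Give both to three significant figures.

Open-circuit: V = 24.9 × 2.68/(27.3 + 2.68) = 2.23 V.
With the load, R_g becomes R_g‖R_L = 2.151 kΩ, so V = 24.9 × 2.151/29.45 = 1.82 V.

Unloaded: 2.23 V; loaded: 1.82 V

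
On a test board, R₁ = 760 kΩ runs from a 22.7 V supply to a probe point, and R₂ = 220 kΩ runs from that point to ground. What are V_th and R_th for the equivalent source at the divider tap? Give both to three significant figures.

V_th = 5.10 V, R_th = 171 kΩ

V_th is the open-circuit tap voltage: 22.7 × 220/(760 + 220) = 5.10 V.
With the supply zeroed, R₁ and R₂ appear in parallel from the tap: R_th = R₁‖R₂ = (760 × 220)/980.0 = 171 kΩ.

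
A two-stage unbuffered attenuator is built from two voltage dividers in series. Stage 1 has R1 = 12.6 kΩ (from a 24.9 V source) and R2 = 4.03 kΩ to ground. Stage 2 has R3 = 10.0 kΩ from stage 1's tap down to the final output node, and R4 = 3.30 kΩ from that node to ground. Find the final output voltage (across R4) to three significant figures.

Stage 2 presents R3+R4 = 13.30 kΩ as a load on stage 1's tap.
Stage 1's lower leg becomes R2‖(R3+R4) = 3.093 kΩ, so V_mid = 24.9 × 3.093/15.69 = 4.907 V.
Stage 2 is itself unloaded: V_out = V_mid × R4/(R3+R4) = 4.907 × 3.30/13.30 = 1.22 V.

V_out ≈ 1.22 V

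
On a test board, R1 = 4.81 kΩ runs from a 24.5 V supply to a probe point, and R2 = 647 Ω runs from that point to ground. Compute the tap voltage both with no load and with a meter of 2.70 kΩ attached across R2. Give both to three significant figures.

Open-circuit: V = 24.5 × 647/(4810 + 647) = 2.90 V.
With the load, R2 becomes R2‖R_L = 521.9 Ω, so V = 24.5 × 521.9/5332 = 2.40 V.

Unloaded: 2.90 V; loaded: 2.40 V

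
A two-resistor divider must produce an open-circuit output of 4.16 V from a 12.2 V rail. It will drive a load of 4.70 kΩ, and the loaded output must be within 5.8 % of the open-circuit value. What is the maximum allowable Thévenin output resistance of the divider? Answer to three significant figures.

Loading drop = R_th/(R_th + R_L) ≤ 0.0580, so R_th ≤ R_L · ε/(1−ε) = 4.70 kΩ × 0.0580/0.9420 = 289 Ω.

R_th ≤ 289 Ω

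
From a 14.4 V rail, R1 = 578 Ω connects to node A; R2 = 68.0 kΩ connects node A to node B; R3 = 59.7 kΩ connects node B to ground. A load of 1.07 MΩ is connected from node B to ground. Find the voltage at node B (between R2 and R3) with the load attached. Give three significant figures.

V ≈ 6.51 V

At node B, R3 is in parallel with the load: R3‖R_L = 56550 Ω.
Below node A the resistance is R2 + (R3‖R_L) = 124500 Ω, so V_A = 14.4 × 124500/125100 = 14.33 V.
Then V_B = V_A × (R3‖R_L)/(R2 + R3‖R_L) = 14.33 × 56550/124500 = 6.51 V.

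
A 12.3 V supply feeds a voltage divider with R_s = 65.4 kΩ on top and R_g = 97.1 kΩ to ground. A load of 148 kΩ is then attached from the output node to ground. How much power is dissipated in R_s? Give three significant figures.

Total resistance from the source is R_s + (R_g‖R_L) = 124.0 kΩ, so I = 12.3/124.0 kΩ = 0.09917 mA.
P = I²·R_s = (0.09917 mA)² × 65.4 kΩ = 0.643 mW.

P ≈ 0.643 mW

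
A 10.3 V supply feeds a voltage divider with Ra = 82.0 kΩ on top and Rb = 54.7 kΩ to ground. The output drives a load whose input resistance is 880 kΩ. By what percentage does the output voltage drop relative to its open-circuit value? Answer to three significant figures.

The divider's output (Thévenin) resistance is Ra‖Rb = 32.81 kΩ.
Fractional drop under load = R_th/(R_th + R_L) = 32.81 / (32.81 + 880) = 0.03595.
So the output falls by 3.59 %.

3.59 %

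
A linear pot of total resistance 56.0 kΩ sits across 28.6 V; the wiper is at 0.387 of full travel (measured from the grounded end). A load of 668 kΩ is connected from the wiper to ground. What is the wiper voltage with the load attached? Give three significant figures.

V ≈ 10.9 V

The wiper splits the pot into (1−α)R = 34.33 kΩ above and αR = 21.67 kΩ below.
Lower section ‖ load = 20.99 kΩ.
V_wiper = 28.6 × 20.99/(34.33 + 20.99) = 10.9 V.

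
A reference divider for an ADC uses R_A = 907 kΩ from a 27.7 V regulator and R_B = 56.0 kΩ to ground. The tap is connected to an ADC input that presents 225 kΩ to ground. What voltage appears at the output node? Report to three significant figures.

V_out ≈ 1.30 V

The load sits in parallel with R_B: R_B‖R_L = (56.0 × 225) / (56.0 + 225) = 44.84 kΩ.
V_out = 27.7 × 44.84 / (907 + 44.84) = 27.7 × 44.84/951.8 = 1.30 V.
(Unloaded it would have been 1.61 V.)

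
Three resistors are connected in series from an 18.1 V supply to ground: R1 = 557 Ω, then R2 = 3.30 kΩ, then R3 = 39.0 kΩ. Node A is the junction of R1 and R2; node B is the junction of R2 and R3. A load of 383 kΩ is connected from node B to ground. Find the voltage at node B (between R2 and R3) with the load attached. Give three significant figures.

V ≈ 16.3 V

At node B, R3 is in parallel with the load: R3‖R_L = 35400 Ω.
Below node A the resistance is R2 + (R3‖R_L) = 38700 Ω, so V_A = 18.1 × 38700/39250 = 17.84 V.
Then V_B = V_A × (R3‖R_L)/(R2 + R3‖R_L) = 17.84 × 35400/38700 = 16.3 V.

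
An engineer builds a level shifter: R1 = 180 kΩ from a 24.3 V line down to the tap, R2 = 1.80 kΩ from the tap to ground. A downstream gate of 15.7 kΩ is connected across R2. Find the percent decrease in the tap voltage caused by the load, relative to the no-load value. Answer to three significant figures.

10.2 %

Unloaded V = 24.3 × 1.80/181.8 = 0.24059 V.
Loaded: R2‖R_L = 1.615 kΩ, giving V = 24.3 × 1.615/181.6 = 0.21607 V.
Drop = (0.24059 − 0.21607) / 0.24059 = 10.2 %.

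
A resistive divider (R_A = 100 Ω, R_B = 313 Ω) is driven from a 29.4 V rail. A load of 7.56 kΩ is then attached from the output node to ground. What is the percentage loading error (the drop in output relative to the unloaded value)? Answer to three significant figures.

The divider's output (Thévenin) resistance is R_A‖R_B = 75.79 Ω.
Fractional drop under load = R_th/(R_th + R_L) = 75.79 / (75.79 + 7560) = 0.009925.
So the output falls by 0.993 %.

0.993 %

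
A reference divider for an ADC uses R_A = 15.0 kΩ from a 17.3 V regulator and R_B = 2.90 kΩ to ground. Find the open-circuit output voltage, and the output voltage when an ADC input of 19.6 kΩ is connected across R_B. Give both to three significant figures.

Unloaded: 2.80 V; loaded: 2.49 V

Open-circuit: V = 17.3 × 2.90/(15.0 + 2.90) = 2.80 V.
With the load, R_B becomes R_B‖R_L = 2.526 kΩ, so V = 17.3 × 2.526/17.53 = 2.49 V.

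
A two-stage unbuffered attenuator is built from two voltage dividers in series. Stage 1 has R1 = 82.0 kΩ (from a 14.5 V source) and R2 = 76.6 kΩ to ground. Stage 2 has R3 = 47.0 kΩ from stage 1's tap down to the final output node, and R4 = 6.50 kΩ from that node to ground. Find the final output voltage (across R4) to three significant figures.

V_out ≈ 0.489 V

Stage 2 presents R3+R4 = 53.50 kΩ as a load on stage 1's tap.
Stage 1's lower leg becomes R2‖(R3+R4) = 31.50 kΩ, so V_mid = 14.5 × 31.50/113.5 = 4.024 V.
Stage 2 is itself unloaded: V_out = V_mid × R4/(R3+R4) = 4.024 × 6.50/53.50 = 0.489 V.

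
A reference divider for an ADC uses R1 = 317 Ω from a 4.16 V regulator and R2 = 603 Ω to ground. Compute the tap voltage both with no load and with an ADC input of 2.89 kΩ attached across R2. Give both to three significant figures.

Unloaded: 2.73 V; loaded: 2.54 V

Open-circuit: V = 4.16 × 603/(317 + 603) = 2.73 V.
With the load, R2 becomes R2‖R_L = 498.9 Ω, so V = 4.16 × 498.9/815.9 = 2.54 V.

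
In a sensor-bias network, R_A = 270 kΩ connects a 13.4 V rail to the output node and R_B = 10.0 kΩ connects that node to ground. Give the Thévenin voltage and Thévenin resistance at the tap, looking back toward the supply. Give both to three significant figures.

V_th = 0.479 V, R_th = 9.64 kΩ

V_th is the open-circuit tap voltage: 13.4 × 10.0/(270 + 10.0) = 0.479 V.
With the supply zeroed, R_A and R_B appear in parallel from the tap: R_th = R_A‖R_B = (270 × 10.0)/280.0 = 9.64 kΩ.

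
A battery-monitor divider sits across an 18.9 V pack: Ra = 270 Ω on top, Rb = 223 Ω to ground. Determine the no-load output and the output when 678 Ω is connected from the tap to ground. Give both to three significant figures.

Open-circuit: V = 18.9 × 223/(270 + 223) = 8.55 V.
With the load, Rb becomes Rb‖R_L = 167.8 Ω, so V = 18.9 × 167.8/437.8 = 7.24 V.

Unloaded: 8.55 V; loaded: 7.24 V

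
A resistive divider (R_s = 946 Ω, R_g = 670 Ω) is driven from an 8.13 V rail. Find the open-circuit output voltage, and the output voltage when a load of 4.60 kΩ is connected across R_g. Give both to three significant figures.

Unloaded: 3.37 V; loaded: 3.11 V

Open-circuit: V = 8.13 × 670/(946 + 670) = 3.37 V.
With the load, R_g becomes R_g‖R_L = 584.8 Ω, so V = 8.13 × 584.8/1531 = 3.11 V.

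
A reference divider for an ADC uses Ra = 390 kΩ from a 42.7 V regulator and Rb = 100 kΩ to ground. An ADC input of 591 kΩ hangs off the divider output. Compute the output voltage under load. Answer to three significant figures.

V_out ≈ 7.68 V

The load sits in parallel with Rb: Rb‖R_L = (100 × 591) / (100 + 591) = 85.53 kΩ.
V_out = 42.7 × 85.53 / (390 + 85.53) = 42.7 × 85.53/475.5 = 7.68 V.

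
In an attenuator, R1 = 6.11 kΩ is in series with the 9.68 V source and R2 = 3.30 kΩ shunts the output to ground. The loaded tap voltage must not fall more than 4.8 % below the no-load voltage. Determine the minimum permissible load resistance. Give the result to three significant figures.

R_L(min) ≈ 42.5 kΩ

Output resistance R_th = R1‖R2 = (6.11 × 3.30)/9.410 = 2.143 kΩ.
The fractional drop is R_th/(R_th + R_L); requiring this ≤ 0.0480 gives R_L ≥ R_th(1/0.0480 − 1) = 2.143 × 19.83 = 42.5 kΩ.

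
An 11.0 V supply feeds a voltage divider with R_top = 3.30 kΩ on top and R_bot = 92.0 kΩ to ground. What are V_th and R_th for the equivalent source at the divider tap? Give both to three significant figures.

V_th = 10.6 V, R_th = 3.19 kΩ

V_th is the open-circuit tap voltage: 11.0 × 92.0/(3.30 + 92.0) = 10.6 V.
With the supply zeroed, R_top and R_bot appear in parallel from the tap: R_th = R_top‖R_bot = (3.30 × 92.0)/95.30 = 3.19 kΩ.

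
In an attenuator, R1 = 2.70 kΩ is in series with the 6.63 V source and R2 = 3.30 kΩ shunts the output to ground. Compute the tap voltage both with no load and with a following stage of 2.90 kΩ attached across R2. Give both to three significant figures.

Open-circuit: V = 6.63 × 3.30/(2.70 + 3.30) = 3.65 V.
With the load, R2 becomes R2‖R_L = 1.544 kΩ, so V = 6.63 × 1.544/4.244 = 2.41 V.

Unloaded: 3.65 V; loaded: 2.41 V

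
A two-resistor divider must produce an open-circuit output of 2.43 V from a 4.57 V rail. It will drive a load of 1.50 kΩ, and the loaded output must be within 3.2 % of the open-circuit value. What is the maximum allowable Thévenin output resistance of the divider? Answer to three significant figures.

Loading drop = R_th/(R_th + R_L) ≤ 0.0320, so R_th ≤ R_L · ε/(1−ε) = 1.50 kΩ × 0.0320/0.9680 = 49.6 Ω.
(Any R1, R2 with R2/(R1+R2) = 0.532 and R1‖R2 ≤ 49.6 Ω will meet the spec.)

R_th ≤ 49.6 Ω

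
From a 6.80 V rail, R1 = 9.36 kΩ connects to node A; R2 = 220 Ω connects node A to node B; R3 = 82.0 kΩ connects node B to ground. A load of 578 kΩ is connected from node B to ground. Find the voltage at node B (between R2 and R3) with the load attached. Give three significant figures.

V ≈ 6.00 V

At node B, R3 is in parallel with the load: R3‖R_L = 71810 Ω.
Below node A the resistance is R2 + (R3‖R_L) = 72030 Ω, so V_A = 6.80 × 72030/81390 = 6.018 V.
Then V_B = V_A × (R3‖R_L)/(R2 + R3‖R_L) = 6.018 × 71810/72030 = 6.00 V.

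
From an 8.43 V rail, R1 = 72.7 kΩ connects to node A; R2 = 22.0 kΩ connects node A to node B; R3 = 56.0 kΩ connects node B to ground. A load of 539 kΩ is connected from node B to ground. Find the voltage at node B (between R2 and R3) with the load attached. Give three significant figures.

At node B, R3 is in parallel with the load: R3‖R_L = 50.73 kΩ.
Below node A the resistance is R2 + (R3‖R_L) = 72.73 kΩ, so V_A = 8.43 × 72.73/145.4 = 4.216 V.
Then V_B = V_A × (R3‖R_L)/(R2 + R3‖R_L) = 4.216 × 50.73/72.73 = 2.94 V.

V ≈ 2.94 V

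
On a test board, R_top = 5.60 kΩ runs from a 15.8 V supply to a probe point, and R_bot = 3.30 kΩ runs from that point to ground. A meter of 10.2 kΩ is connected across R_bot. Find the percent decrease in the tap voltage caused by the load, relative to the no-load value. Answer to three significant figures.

The divider's output (Thévenin) resistance is R_top‖R_bot = 2.076 kΩ.
Fractional drop under load = R_th/(R_th + R_L) = 2.076 / (2.076 + 10.2) = 0.1691.
So the output falls by 16.9 %.

16.9 %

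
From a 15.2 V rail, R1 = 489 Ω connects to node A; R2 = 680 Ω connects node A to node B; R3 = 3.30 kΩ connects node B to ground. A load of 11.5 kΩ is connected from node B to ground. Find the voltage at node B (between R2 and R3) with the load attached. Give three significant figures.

V ≈ 10.4 V

At node B, R3 is in parallel with the load: R3‖R_L = 2564 Ω.
Below node A the resistance is R2 + (R3‖R_L) = 3244 Ω, so V_A = 15.2 × 3244/3733 = 13.21 V.
Then V_B = V_A × (R3‖R_L)/(R2 + R3‖R_L) = 13.21 × 2564/3244 = 10.4 V.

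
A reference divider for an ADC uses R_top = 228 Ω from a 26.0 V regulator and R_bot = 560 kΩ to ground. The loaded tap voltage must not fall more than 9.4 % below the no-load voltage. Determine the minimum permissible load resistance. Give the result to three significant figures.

Output resistance R_th = R_top‖R_bot = (228 × 560000)/560200 = 227.9 Ω.
The fractional drop is R_th/(R_th + R_L); requiring this ≤ 0.0940 gives R_L ≥ R_th(1/0.0940 − 1) = 227.9 × 9.638 = 2.20 kΩ.

R_L(min) ≈ 2.20 kΩ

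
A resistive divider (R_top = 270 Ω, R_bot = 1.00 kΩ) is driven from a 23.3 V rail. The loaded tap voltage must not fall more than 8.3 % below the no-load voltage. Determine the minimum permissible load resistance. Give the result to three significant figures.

Output resistance R_th = R_top‖R_bot = (270 × 1000)/1270 = 212.6 Ω.
The fractional drop is R_th/(R_th + R_L); requiring this ≤ 0.0830 gives R_L ≥ R_th(1/0.0830 − 1) = 212.6 × 11.05 = 2.35 kΩ.

R_L(min) ≈ 2.35 kΩ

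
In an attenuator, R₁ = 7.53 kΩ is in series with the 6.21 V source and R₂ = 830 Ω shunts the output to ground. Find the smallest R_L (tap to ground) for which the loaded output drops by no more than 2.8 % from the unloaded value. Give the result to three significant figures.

R_L(min) ≈ 26.0 kΩ

Output resistance R_th = R₁‖R₂ = (7530 × 830)/8360 = 747.6 Ω.
The fractional drop is R_th/(R_th + R_L); requiring this ≤ 0.0280 gives R_L ≥ R_th(1/0.0280 − 1) = 747.6 × 34.71 = 26.0 kΩ.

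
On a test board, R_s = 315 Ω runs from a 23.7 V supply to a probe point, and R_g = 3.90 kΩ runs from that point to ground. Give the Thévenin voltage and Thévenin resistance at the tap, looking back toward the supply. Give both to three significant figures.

V_th = 21.9 V, R_th = 291 Ω

V_th is the open-circuit tap voltage: 23.7 × 3900/(315 + 3900) = 21.9 V.
With the supply zeroed, R_s and R_g appear in parallel from the tap: R_th = R_s‖R_g = (315 × 3900)/4215 = 291 Ω.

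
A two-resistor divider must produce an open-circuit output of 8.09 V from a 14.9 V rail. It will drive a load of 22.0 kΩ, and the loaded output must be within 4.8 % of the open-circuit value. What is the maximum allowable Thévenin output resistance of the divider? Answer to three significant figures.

Loading drop = R_th/(R_th + R_L) ≤ 0.0480, so R_th ≤ R_L · ε/(1−ε) = 22.0 kΩ × 0.0480/0.9520 = 1.11 kΩ.

R_th ≤ 1.11 kΩ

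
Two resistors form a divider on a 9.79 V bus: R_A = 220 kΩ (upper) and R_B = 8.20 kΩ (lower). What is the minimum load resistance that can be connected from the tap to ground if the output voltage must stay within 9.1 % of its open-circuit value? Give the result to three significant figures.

Output resistance R_th = R_A‖R_B = (220 × 8.20)/228.2 = 7.905 kΩ.
The fractional drop is R_th/(R_th + R_L); requiring this ≤ 0.0910 gives R_L ≥ R_th(1/0.0910 − 1) = 7.905 × 9.989 = 79.0 kΩ.

R_L(min) ≈ 79.0 kΩ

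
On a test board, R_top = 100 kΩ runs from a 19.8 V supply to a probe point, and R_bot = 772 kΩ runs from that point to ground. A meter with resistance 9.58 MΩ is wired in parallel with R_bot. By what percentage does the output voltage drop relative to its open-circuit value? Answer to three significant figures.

The divider's output (Thévenin) resistance is R_top‖R_bot = 88.53 kΩ.
Fractional drop under load = R_th/(R_th + R_L) = 88.53 / (88.53 + 9580) = 0.009157.
So the output falls by 0.916 %.

0.916 %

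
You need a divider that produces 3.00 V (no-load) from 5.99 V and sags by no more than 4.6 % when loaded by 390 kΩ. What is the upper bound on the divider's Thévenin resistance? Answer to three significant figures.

Loading drop = R_th/(R_th + R_L) ≤ 0.0460, so R_th ≤ R_L · ε/(1−ε) = 390 kΩ × 0.0460/0.9540 = 18.8 kΩ.

R_th ≤ 18.8 kΩ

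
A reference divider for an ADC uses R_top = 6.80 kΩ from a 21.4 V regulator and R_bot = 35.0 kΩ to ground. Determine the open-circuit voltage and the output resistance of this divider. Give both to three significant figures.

V_th = 17.9 V, R_th = 5.69 kΩ

V_th is the open-circuit tap voltage: 21.4 × 35.0/(6.80 + 35.0) = 17.9 V.
With the supply zeroed, R_top and R_bot appear in parallel from the tap: R_th = R_top‖R_bot = (6.80 × 35.0)/41.80 = 5.69 kΩ.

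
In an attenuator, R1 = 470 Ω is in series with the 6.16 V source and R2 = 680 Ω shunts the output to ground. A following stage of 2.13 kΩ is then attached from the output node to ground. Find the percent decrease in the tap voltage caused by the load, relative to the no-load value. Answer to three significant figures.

Unloaded V = 6.16 × 680/1150 = 3.6424 V.
Loaded: R2‖R_L = 515.4 Ω, giving V = 6.16 × 515.4/985.4 = 3.2220 V.
Drop = (3.6424 − 3.2220) / 3.6424 = 11.5 %.

11.5 %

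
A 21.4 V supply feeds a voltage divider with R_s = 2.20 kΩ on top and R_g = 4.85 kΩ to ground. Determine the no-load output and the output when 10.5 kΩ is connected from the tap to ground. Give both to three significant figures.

Open-circuit: V = 21.4 × 4.85/(2.20 + 4.85) = 14.7 V.
With the load, R_g becomes R_g‖R_L = 3.318 kΩ, so V = 21.4 × 3.318/5.518 = 12.9 V.

Unloaded: 14.7 V; loaded: 12.9 V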